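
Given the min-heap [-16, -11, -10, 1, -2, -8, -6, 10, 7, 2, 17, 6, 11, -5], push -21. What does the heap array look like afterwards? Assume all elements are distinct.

[-21, -11, -16, 1, -2, -8, -10, 10, 7, 2, 17, 6, 11, -5, -6]

append -21 at index 14 → [-16, -11, -10, 1, -2, -8, -6, 10, 7, 2, 17, 6, 11, -5, -21]
-21 < parent -6 at index 6, swap → [-16, -11, -10, 1, -2, -8, -21, 10, 7, 2, 17, 6, 11, -5, -6]
-21 < parent -10 at index 2, swap → [-16, -11, -21, 1, -2, -8, -10, 10, 7, 2, 17, 6, 11, -5, -6]
-21 < parent -16 at index 0, swap → [-21, -11, -16, 1, -2, -8, -10, 10, 7, 2, 17, 6, 11, -5, -6]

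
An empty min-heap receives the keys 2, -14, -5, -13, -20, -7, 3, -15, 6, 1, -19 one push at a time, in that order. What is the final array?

[-20, -19, -7, -14, -15, -5, 3, 2, 6, 1, -13]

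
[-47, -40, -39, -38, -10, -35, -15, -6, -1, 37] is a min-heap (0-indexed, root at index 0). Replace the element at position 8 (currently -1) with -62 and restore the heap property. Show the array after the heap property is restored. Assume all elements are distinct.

set index 8 from -1 to -62 → [-47, -40, -39, -38, -10, -35, -15, -6, -62, 37]
-62 < parent -38 at index 3, swap → [-47, -40, -39, -62, -10, -35, -15, -6, -38, 37]
-62 < parent -40 at index 1, swap → [-47, -62, -39, -40, -10, -35, -15, -6, -38, 37]
-62 < parent -47 at index 0, swap → [-62, -47, -39, -40, -10, -35, -15, -6, -38, 37]

[-62, -47, -39, -40, -10, -35, -15, -6, -38, 37]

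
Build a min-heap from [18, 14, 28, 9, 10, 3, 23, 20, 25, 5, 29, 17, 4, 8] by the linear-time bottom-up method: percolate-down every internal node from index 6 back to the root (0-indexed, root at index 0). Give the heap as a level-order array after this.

[3, 5, 4, 9, 10, 17, 8, 20, 25, 14, 29, 18, 28, 23]

sift down from index 6:
  23 vs only child 8 at index 13, swap → [18, 14, 28, 9, 10, 3, 8, 20, 25, 5, 29, 17, 4, 23]
sift down from index 5: already satisfies heap property
sift down from index 4:
  10 vs smaller child 5 at index 9, swap → [18, 14, 28, 9, 5, 3, 8, 20, 25, 10, 29, 17, 4, 23]
sift down from index 3: already satisfies heap property
sift down from index 2:
  28 vs smaller child 3 at index 5, swap → [18, 14, 3, 9, 5, 28, 8, 20, 25, 10, 29, 17, 4, 23]
  28 vs smaller child 4 at index 12, swap → [18, 14, 3, 9, 5, 4, 8, 20, 25, 10, 29, 17, 28, 23]
sift down from index 1:
  14 vs smaller child 5 at index 4, swap → [18, 5, 3, 9, 14, 4, 8, 20, 25, 10, 29, 17, 28, 23]
  14 vs smaller child 10 at index 9, swap → [18, 5, 3, 9, 10, 4, 8, 20, 25, 14, 29, 17, 28, 23]
sift down from index 0:
  18 vs smaller child 3 at index 2, swap → [3, 5, 18, 9, 10, 4, 8, 20, 25, 14, 29, 17, 28, 23]
  18 vs smaller child 4 at index 5, swap → [3, 5, 4, 9, 10, 18, 8, 20, 25, 14, 29, 17, 28, 23]
  18 vs smaller child 17 at index 11, swap → [3, 5, 4, 9, 10, 17, 8, 20, 25, 14, 29, 18, 28, 23]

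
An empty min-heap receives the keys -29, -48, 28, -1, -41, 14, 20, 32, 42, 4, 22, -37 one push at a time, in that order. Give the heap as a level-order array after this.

Insert -29:
  append -29 at index 0 → [-29] (no swap needed)
Insert -48:
  append -48 at index 1 → [-29, -48]
  -48 < parent -29 at index 0, swap → [-48, -29]
Insert 28:
  append 28 at index 2 → [-48, -29, 28] (no swap needed)
Insert -1:
  append -1 at index 3 → [-48, -29, 28, -1] (no swap needed)
Insert -41:
  append -41 at index 4 → [-48, -29, 28, -1, -41]
  -41 < parent -29 at index 1, swap → [-48, -41, 28, -1, -29]
Insert 14:
  append 14 at index 5 → [-48, -41, 28, -1, -29, 14]
  14 < parent 28 at index 2, swap → [-48, -41, 14, -1, -29, 28]
Insert 20:
  append 20 at index 6 → [-48, -41, 14, -1, -29, 28, 20] (no swap needed)
Insert 32:
  append 32 at index 7 → [-48, -41, 14, -1, -29, 28, 20, 32] (no swap needed)
Insert 42:
  append 42 at index 8 → [-48, -41, 14, -1, -29, 28, 20, 32, 42] (no swap needed)
Insert 4:
  append 4 at index 9 → [-48, -41, 14, -1, -29, 28, 20, 32, 42, 4] (no swap needed)
Insert 22:
  append 22 at index 10 → [-48, -41, 14, -1, -29, 28, 20, 32, 42, 4, 22] (no swap needed)
Insert -37:
  append -37 at index 11 → [-48, -41, 14, -1, -29, 28, 20, 32, 42, 4, 22, -37]
  -37 < parent 28 at index 5, swap → [-48, -41, 14, -1, -29, -37, 20, 32, 42, 4, 22, 28]
  -37 < parent 14 at index 2, swap → [-48, -41, -37, -1, -29, 14, 20, 32, 42, 4, 22, 28]

[-48, -41, -37, -1, -29, 14, 20, 32, 42, 4, 22, 28]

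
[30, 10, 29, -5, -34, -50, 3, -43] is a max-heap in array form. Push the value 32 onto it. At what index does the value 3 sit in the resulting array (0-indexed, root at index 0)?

append 32 at index 8 → [30, 10, 29, -5, -34, -50, 3, -43, 32]
32 > parent -5 at index 3, swap → [30, 10, 29, 32, -34, -50, 3, -43, -5]
32 > parent 10 at index 1, swap → [30, 32, 29, 10, -34, -50, 3, -43, -5]
32 > parent 30 at index 0, swap → [32, 30, 29, 10, -34, -50, 3, -43, -5]
resulting array: [32, 30, 29, 10, -34, -50, 3, -43, -5]

6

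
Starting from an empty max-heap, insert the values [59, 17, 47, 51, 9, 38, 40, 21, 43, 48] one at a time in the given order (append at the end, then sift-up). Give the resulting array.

[59, 51, 47, 43, 48, 38, 40, 17, 21, 9]

Insert 59:
  append 59 at index 0 → [59] (no swap needed)
Insert 17:
  append 17 at index 1 → [59, 17] (no swap needed)
Insert 47:
  append 47 at index 2 → [59, 17, 47] (no swap needed)
Insert 51:
  append 51 at index 3 → [59, 17, 47, 51]
  51 > parent 17 at index 1, swap → [59, 51, 47, 17]
Insert 9:
  append 9 at index 4 → [59, 51, 47, 17, 9] (no swap needed)
Insert 38:
  append 38 at index 5 → [59, 51, 47, 17, 9, 38] (no swap needed)
Insert 40:
  append 40 at index 6 → [59, 51, 47, 17, 9, 38, 40] (no swap needed)
Insert 21:
  append 21 at index 7 → [59, 51, 47, 17, 9, 38, 40, 21]
  21 > parent 17 at index 3, swap → [59, 51, 47, 21, 9, 38, 40, 17]
Insert 43:
  append 43 at index 8 → [59, 51, 47, 21, 9, 38, 40, 17, 43]
  43 > parent 21 at index 3, swap → [59, 51, 47, 43, 9, 38, 40, 17, 21]
Insert 48:
  append 48 at index 9 → [59, 51, 47, 43, 9, 38, 40, 17, 21, 48]
  48 > parent 9 at index 4, swap → [59, 51, 47, 43, 48, 38, 40, 17, 21, 9]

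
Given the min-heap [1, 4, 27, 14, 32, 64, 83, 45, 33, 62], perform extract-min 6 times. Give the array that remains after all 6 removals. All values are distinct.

[45, 62, 64, 83]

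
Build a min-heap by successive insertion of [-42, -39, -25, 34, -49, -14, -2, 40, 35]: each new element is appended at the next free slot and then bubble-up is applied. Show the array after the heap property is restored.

Insert -42:
  append -42 at index 0 → [-42] (no swap needed)
Insert -39:
  append -39 at index 1 → [-42, -39] (no swap needed)
Insert -25:
  append -25 at index 2 → [-42, -39, -25] (no swap needed)
Insert 34:
  append 34 at index 3 → [-42, -39, -25, 34] (no swap needed)
Insert -49:
  append -49 at index 4 → [-42, -39, -25, 34, -49]
  -49 < parent -39 at index 1, swap → [-42, -49, -25, 34, -39]
  -49 < parent -42 at index 0, swap → [-49, -42, -25, 34, -39]
Insert -14:
  append -14 at index 5 → [-49, -42, -25, 34, -39, -14] (no swap needed)
Insert -2:
  append -2 at index 6 → [-49, -42, -25, 34, -39, -14, -2] (no swap needed)
Insert 40:
  append 40 at index 7 → [-49, -42, -25, 34, -39, -14, -2, 40] (no swap needed)
Insert 35:
  append 35 at index 8 → [-49, -42, -25, 34, -39, -14, -2, 40, 35] (no swap needed)

[-49, -42, -25, 34, -39, -14, -2, 40, 35]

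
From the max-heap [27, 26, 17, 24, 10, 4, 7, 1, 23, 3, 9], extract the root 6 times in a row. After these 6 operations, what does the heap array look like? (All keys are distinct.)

[9, 4, 7, 1, 3]

extract-max #1 returns 27:
  remove root 27; move last element 9 to root → [9, 26, 17, 24, 10, 4, 7, 1, 23, 3]
  9 vs larger child 26 at index 1, swap → [26, 9, 17, 24, 10, 4, 7, 1, 23, 3]
  9 vs larger child 24 at index 3, swap → [26, 24, 17, 9, 10, 4, 7, 1, 23, 3]
  9 vs larger child 23 at index 8, swap → [26, 24, 17, 23, 10, 4, 7, 1, 9, 3]
extract-max #2 returns 26:
  remove root 26; move last element 3 to root → [3, 24, 17, 23, 10, 4, 7, 1, 9]
  3 vs larger child 24 at index 1, swap → [24, 3, 17, 23, 10, 4, 7, 1, 9]
  3 vs larger child 23 at index 3, swap → [24, 23, 17, 3, 10, 4, 7, 1, 9]
  3 vs larger child 9 at index 8, swap → [24, 23, 17, 9, 10, 4, 7, 1, 3]
extract-max #3 returns 24:
  remove root 24; move last element 3 to root → [3, 23, 17, 9, 10, 4, 7, 1]
  3 vs larger child 23 at index 1, swap → [23, 3, 17, 9, 10, 4, 7, 1]
  3 vs larger child 10 at index 4, swap → [23, 10, 17, 9, 3, 4, 7, 1]
extract-max #4 returns 23:
  remove root 23; move last element 1 to root → [1, 10, 17, 9, 3, 4, 7]
  1 vs larger child 17 at index 2, swap → [17, 10, 1, 9, 3, 4, 7]
  1 vs larger child 7 at index 6, swap → [17, 10, 7, 9, 3, 4, 1]
extract-max #5 returns 17:
  remove root 17; move last element 1 to root → [1, 10, 7, 9, 3, 4]
  1 vs larger child 10 at index 1, swap → [10, 1, 7, 9, 3, 4]
  1 vs larger child 9 at index 3, swap → [10, 9, 7, 1, 3, 4]
extract-max #6 returns 10:
  remove root 10; move last element 4 to root → [4, 9, 7, 1, 3]
  4 vs larger child 9 at index 1, swap → [9, 4, 7, 1, 3]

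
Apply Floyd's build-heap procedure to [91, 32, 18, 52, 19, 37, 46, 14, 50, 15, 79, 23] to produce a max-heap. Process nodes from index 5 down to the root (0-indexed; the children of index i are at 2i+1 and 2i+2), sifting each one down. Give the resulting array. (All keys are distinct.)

sift down from index 5: already satisfies heap property
sift down from index 4:
  19 vs larger child 79 at index 10, swap → [91, 32, 18, 52, 79, 37, 46, 14, 50, 15, 19, 23]
sift down from index 3: already satisfies heap property
sift down from index 2:
  18 vs larger child 46 at index 6, swap → [91, 32, 46, 52, 79, 37, 18, 14, 50, 15, 19, 23]
sift down from index 1:
  32 vs larger child 79 at index 4, swap → [91, 79, 46, 52, 32, 37, 18, 14, 50, 15, 19, 23]
sift down from index 0: already satisfies heap property

[91, 79, 46, 52, 32, 37, 18, 14, 50, 15, 19, 23]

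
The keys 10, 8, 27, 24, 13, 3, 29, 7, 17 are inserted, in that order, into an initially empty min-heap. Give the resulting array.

Insert 10:
  append 10 at index 0 → [10] (no swap needed)
Insert 8:
  append 8 at index 1 → [10, 8]
  8 < parent 10 at index 0, swap → [8, 10]
Insert 27:
  append 27 at index 2 → [8, 10, 27] (no swap needed)
Insert 24:
  append 24 at index 3 → [8, 10, 27, 24] (no swap needed)
Insert 13:
  append 13 at index 4 → [8, 10, 27, 24, 13] (no swap needed)
Insert 3:
  append 3 at index 5 → [8, 10, 27, 24, 13, 3]
  3 < parent 27 at index 2, swap → [8, 10, 3, 24, 13, 27]
  3 < parent 8 at index 0, swap → [3, 10, 8, 24, 13, 27]
Insert 29:
  append 29 at index 6 → [3, 10, 8, 24, 13, 27, 29] (no swap needed)
Insert 7:
  append 7 at index 7 → [3, 10, 8, 24, 13, 27, 29, 7]
  7 < parent 24 at index 3, swap → [3, 10, 8, 7, 13, 27, 29, 24]
  7 < parent 10 at index 1, swap → [3, 7, 8, 10, 13, 27, 29, 24]
Insert 17:
  append 17 at index 8 → [3, 7, 8, 10, 13, 27, 29, 24, 17] (no swap needed)

[3, 7, 8, 10, 13, 27, 29, 24, 17]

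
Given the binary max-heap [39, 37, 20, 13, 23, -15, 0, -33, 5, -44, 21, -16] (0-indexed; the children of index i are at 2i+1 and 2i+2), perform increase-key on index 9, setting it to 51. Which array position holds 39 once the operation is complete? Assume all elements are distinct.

1

set index 9 from -44 to 51 → [39, 37, 20, 13, 23, -15, 0, -33, 5, 51, 21, -16]
51 > parent 23 at index 4, swap → [39, 37, 20, 13, 51, -15, 0, -33, 5, 23, 21, -16]
51 > parent 37 at index 1, swap → [39, 51, 20, 13, 37, -15, 0, -33, 5, 23, 21, -16]
51 > parent 39 at index 0, swap → [51, 39, 20, 13, 37, -15, 0, -33, 5, 23, 21, -16]
resulting array: [51, 39, 20, 13, 37, -15, 0, -33, 5, 23, 21, -16]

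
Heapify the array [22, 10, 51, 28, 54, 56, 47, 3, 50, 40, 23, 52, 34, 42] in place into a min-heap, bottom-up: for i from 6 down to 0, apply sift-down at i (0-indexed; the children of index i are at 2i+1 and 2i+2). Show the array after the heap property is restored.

[3, 10, 34, 22, 23, 51, 42, 28, 50, 40, 54, 52, 56, 47]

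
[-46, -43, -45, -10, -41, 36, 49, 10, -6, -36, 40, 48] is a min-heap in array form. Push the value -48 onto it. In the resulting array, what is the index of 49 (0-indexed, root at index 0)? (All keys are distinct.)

6

append -48 at index 12 → [-46, -43, -45, -10, -41, 36, 49, 10, -6, -36, 40, 48, -48]
-48 < parent 36 at index 5, swap → [-46, -43, -45, -10, -41, -48, 49, 10, -6, -36, 40, 48, 36]
-48 < parent -45 at index 2, swap → [-46, -43, -48, -10, -41, -45, 49, 10, -6, -36, 40, 48, 36]
-48 < parent -46 at index 0, swap → [-48, -43, -46, -10, -41, -45, 49, 10, -6, -36, 40, 48, 36]
resulting array: [-48, -43, -46, -10, -41, -45, 49, 10, -6, -36, 40, 48, 36]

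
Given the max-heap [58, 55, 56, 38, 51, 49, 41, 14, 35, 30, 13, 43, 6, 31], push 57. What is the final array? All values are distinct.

[58, 55, 57, 38, 51, 49, 56, 14, 35, 30, 13, 43, 6, 31, 41]

append 57 at index 14 → [58, 55, 56, 38, 51, 49, 41, 14, 35, 30, 13, 43, 6, 31, 57]
57 > parent 41 at index 6, swap → [58, 55, 56, 38, 51, 49, 57, 14, 35, 30, 13, 43, 6, 31, 41]
57 > parent 56 at index 2, swap → [58, 55, 57, 38, 51, 49, 56, 14, 35, 30, 13, 43, 6, 31, 41]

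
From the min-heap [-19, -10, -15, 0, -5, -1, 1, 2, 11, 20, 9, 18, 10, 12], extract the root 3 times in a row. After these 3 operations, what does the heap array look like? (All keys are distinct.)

extract-min #1 returns -19:
  remove root -19; move last element 12 to root → [12, -10, -15, 0, -5, -1, 1, 2, 11, 20, 9, 18, 10]
  12 vs smaller child -15 at index 2, swap → [-15, -10, 12, 0, -5, -1, 1, 2, 11, 20, 9, 18, 10]
  12 vs smaller child -1 at index 5, swap → [-15, -10, -1, 0, -5, 12, 1, 2, 11, 20, 9, 18, 10]
  12 vs smaller child 10 at index 12, swap → [-15, -10, -1, 0, -5, 10, 1, 2, 11, 20, 9, 18, 12]
extract-min #2 returns -15:
  remove root -15; move last element 12 to root → [12, -10, -1, 0, -5, 10, 1, 2, 11, 20, 9, 18]
  12 vs smaller child -10 at index 1, swap → [-10, 12, -1, 0, -5, 10, 1, 2, 11, 20, 9, 18]
  12 vs smaller child -5 at index 4, swap → [-10, -5, -1, 0, 12, 10, 1, 2, 11, 20, 9, 18]
  12 vs smaller child 9 at index 10, swap → [-10, -5, -1, 0, 9, 10, 1, 2, 11, 20, 12, 18]
extract-min #3 returns -10:
  remove root -10; move last element 18 to root → [18, -5, -1, 0, 9, 10, 1, 2, 11, 20, 12]
  18 vs smaller child -5 at index 1, swap → [-5, 18, -1, 0, 9, 10, 1, 2, 11, 20, 12]
  18 vs smaller child 0 at index 3, swap → [-5, 0, -1, 18, 9, 10, 1, 2, 11, 20, 12]
  18 vs smaller child 2 at index 7, swap → [-5, 0, -1, 2, 9, 10, 1, 18, 11, 20, 12]

[-5, 0, -1, 2, 9, 10, 1, 18, 11, 20, 12]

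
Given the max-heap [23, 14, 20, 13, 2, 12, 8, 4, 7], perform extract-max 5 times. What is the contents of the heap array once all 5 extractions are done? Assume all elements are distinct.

[8, 4, 7, 2]

extract-max #1 returns 23:
  remove root 23; move last element 7 to root → [7, 14, 20, 13, 2, 12, 8, 4]
  7 vs larger child 20 at index 2, swap → [20, 14, 7, 13, 2, 12, 8, 4]
  7 vs larger child 12 at index 5, swap → [20, 14, 12, 13, 2, 7, 8, 4]
extract-max #2 returns 20:
  remove root 20; move last element 4 to root → [4, 14, 12, 13, 2, 7, 8]
  4 vs larger child 14 at index 1, swap → [14, 4, 12, 13, 2, 7, 8]
  4 vs larger child 13 at index 3, swap → [14, 13, 12, 4, 2, 7, 8]
extract-max #3 returns 14:
  remove root 14; move last element 8 to root → [8, 13, 12, 4, 2, 7]
  8 vs larger child 13 at index 1, swap → [13, 8, 12, 4, 2, 7]
extract-max #4 returns 13:
  remove root 13; move last element 7 to root → [7, 8, 12, 4, 2]
  7 vs larger child 12 at index 2, swap → [12, 8, 7, 4, 2]
extract-max #5 returns 12:
  remove root 12; move last element 2 to root → [2, 8, 7, 4]
  2 vs larger child 8 at index 1, swap → [8, 2, 7, 4]
  2 vs only child 4 at index 3, swap → [8, 4, 7, 2]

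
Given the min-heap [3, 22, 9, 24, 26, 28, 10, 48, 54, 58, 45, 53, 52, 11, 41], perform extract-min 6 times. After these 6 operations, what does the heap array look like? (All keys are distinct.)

extract-min #1 returns 3:
  remove root 3; move last element 41 to root → [41, 22, 9, 24, 26, 28, 10, 48, 54, 58, 45, 53, 52, 11]
  41 vs smaller child 9 at index 2, swap → [9, 22, 41, 24, 26, 28, 10, 48, 54, 58, 45, 53, 52, 11]
  41 vs smaller child 10 at index 6, swap → [9, 22, 10, 24, 26, 28, 41, 48, 54, 58, 45, 53, 52, 11]
  41 vs only child 11 at index 13, swap → [9, 22, 10, 24, 26, 28, 11, 48, 54, 58, 45, 53, 52, 41]
extract-min #2 returns 9:
  remove root 9; move last element 41 to root → [41, 22, 10, 24, 26, 28, 11, 48, 54, 58, 45, 53, 52]
  41 vs smaller child 10 at index 2, swap → [10, 22, 41, 24, 26, 28, 11, 48, 54, 58, 45, 53, 52]
  41 vs smaller child 11 at index 6, swap → [10, 22, 11, 24, 26, 28, 41, 48, 54, 58, 45, 53, 52]
extract-min #3 returns 10:
  remove root 10; move last element 52 to root → [52, 22, 11, 24, 26, 28, 41, 48, 54, 58, 45, 53]
  52 vs smaller child 11 at index 2, swap → [11, 22, 52, 24, 26, 28, 41, 48, 54, 58, 45, 53]
  52 vs smaller child 28 at index 5, swap → [11, 22, 28, 24, 26, 52, 41, 48, 54, 58, 45, 53]
extract-min #4 returns 11:
  remove root 11; move last element 53 to root → [53, 22, 28, 24, 26, 52, 41, 48, 54, 58, 45]
  53 vs smaller child 22 at index 1, swap → [22, 53, 28, 24, 26, 52, 41, 48, 54, 58, 45]
  53 vs smaller child 24 at index 3, swap → [22, 24, 28, 53, 26, 52, 41, 48, 54, 58, 45]
  53 vs smaller child 48 at index 7, swap → [22, 24, 28, 48, 26, 52, 41, 53, 54, 58, 45]
extract-min #5 returns 22:
  remove root 22; move last element 45 to root → [45, 24, 28, 48, 26, 52, 41, 53, 54, 58]
  45 vs smaller child 24 at index 1, swap → [24, 45, 28, 48, 26, 52, 41, 53, 54, 58]
  45 vs smaller child 26 at index 4, swap → [24, 26, 28, 48, 45, 52, 41, 53, 54, 58]
extract-min #6 returns 24:
  remove root 24; move last element 58 to root → [58, 26, 28, 48, 45, 52, 41, 53, 54]
  58 vs smaller child 26 at index 1, swap → [26, 58, 28, 48, 45, 52, 41, 53, 54]
  58 vs smaller child 45 at index 4, swap → [26, 45, 28, 48, 58, 52, 41, 53, 54]

[26, 45, 28, 48, 58, 52, 41, 53, 54]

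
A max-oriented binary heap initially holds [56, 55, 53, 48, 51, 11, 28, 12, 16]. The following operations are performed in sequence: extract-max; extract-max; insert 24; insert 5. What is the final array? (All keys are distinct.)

[53, 51, 28, 48, 16, 11, 12, 24, 5]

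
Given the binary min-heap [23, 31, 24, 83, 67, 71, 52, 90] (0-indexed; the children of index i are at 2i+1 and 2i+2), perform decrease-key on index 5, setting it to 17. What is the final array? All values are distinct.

set index 5 from 71 to 17 → [23, 31, 24, 83, 67, 17, 52, 90]
17 < parent 24 at index 2, swap → [23, 31, 17, 83, 67, 24, 52, 90]
17 < parent 23 at index 0, swap → [17, 31, 23, 83, 67, 24, 52, 90]

[17, 31, 23, 83, 67, 24, 52, 90]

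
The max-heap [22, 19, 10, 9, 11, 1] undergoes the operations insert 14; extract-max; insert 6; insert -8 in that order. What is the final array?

insert 14:
  append 14 at index 6 → [22, 19, 10, 9, 11, 1, 14]
  14 > parent 10 at index 2, swap → [22, 19, 14, 9, 11, 1, 10]
extract-max → returns 22:
  remove root 22; move last element 10 to root → [10, 19, 14, 9, 11, 1]
  10 vs larger child 19 at index 1, swap → [19, 10, 14, 9, 11, 1]
  10 vs larger child 11 at index 4, swap → [19, 11, 14, 9, 10, 1]
insert 6:
  append 6 at index 6 → [19, 11, 14, 9, 10, 1, 6] (no swap needed)
insert -8:
  append -8 at index 7 → [19, 11, 14, 9, 10, 1, 6, -8] (no swap needed)

[19, 11, 14, 9, 10, 1, 6, -8]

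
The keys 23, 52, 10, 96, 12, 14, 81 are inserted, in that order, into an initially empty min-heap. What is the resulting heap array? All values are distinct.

[10, 12, 14, 96, 52, 23, 81]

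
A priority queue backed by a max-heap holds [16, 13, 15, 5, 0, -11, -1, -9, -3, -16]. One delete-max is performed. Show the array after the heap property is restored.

remove root 16; move last element -16 to root → [-16, 13, 15, 5, 0, -11, -1, -9, -3]
-16 vs larger child 15 at index 2, swap → [15, 13, -16, 5, 0, -11, -1, -9, -3]
-16 vs larger child -1 at index 6, swap → [15, 13, -1, 5, 0, -11, -16, -9, -3]

[15, 13, -1, 5, 0, -11, -16, -9, -3]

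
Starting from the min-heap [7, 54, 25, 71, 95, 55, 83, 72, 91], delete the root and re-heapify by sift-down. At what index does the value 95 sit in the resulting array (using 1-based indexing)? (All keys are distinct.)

5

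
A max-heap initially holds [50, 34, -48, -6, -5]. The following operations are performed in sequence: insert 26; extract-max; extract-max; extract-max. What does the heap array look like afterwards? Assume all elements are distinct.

insert 26:
  append 26 at index 5 → [50, 34, -48, -6, -5, 26]
  26 > parent -48 at index 2, swap → [50, 34, 26, -6, -5, -48]
extract-max → returns 50:
  remove root 50; move last element -48 to root → [-48, 34, 26, -6, -5]
  -48 vs larger child 34 at index 1, swap → [34, -48, 26, -6, -5]
  -48 vs larger child -5 at index 4, swap → [34, -5, 26, -6, -48]
extract-max → returns 34:
  remove root 34; move last element -48 to root → [-48, -5, 26, -6]
  -48 vs larger child 26 at index 2, swap → [26, -5, -48, -6]
extract-max → returns 26:
  remove root 26; move last element -6 to root → [-6, -5, -48]
  -6 vs larger child -5 at index 1, swap → [-5, -6, -48]

[-5, -6, -48]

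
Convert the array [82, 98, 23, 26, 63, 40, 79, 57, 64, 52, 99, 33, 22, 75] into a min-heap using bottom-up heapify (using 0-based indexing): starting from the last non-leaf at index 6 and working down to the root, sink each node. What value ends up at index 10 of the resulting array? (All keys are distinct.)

99

sift down from index 6:
  79 vs only child 75 at index 13, swap → [82, 98, 23, 26, 63, 40, 75, 57, 64, 52, 99, 33, 22, 79]
sift down from index 5:
  40 vs smaller child 22 at index 12, swap → [82, 98, 23, 26, 63, 22, 75, 57, 64, 52, 99, 33, 40, 79]
sift down from index 4:
  63 vs smaller child 52 at index 9, swap → [82, 98, 23, 26, 52, 22, 75, 57, 64, 63, 99, 33, 40, 79]
sift down from index 3: already satisfies heap property
sift down from index 2:
  23 vs smaller child 22 at index 5, swap → [82, 98, 22, 26, 52, 23, 75, 57, 64, 63, 99, 33, 40, 79]
sift down from index 1:
  98 vs smaller child 26 at index 3, swap → [82, 26, 22, 98, 52, 23, 75, 57, 64, 63, 99, 33, 40, 79]
  98 vs smaller child 57 at index 7, swap → [82, 26, 22, 57, 52, 23, 75, 98, 64, 63, 99, 33, 40, 79]
sift down from index 0:
  82 vs smaller child 22 at index 2, swap → [22, 26, 82, 57, 52, 23, 75, 98, 64, 63, 99, 33, 40, 79]
  82 vs smaller child 23 at index 5, swap → [22, 26, 23, 57, 52, 82, 75, 98, 64, 63, 99, 33, 40, 79]
  82 vs smaller child 33 at index 11, swap → [22, 26, 23, 57, 52, 33, 75, 98, 64, 63, 99, 82, 40, 79]
resulting array: [22, 26, 23, 57, 52, 33, 75, 98, 64, 63, 99, 82, 40, 79]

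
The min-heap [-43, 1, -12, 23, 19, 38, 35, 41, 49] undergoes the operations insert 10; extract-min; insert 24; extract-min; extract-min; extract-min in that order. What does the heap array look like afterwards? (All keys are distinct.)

insert 10:
  append 10 at index 9 → [-43, 1, -12, 23, 19, 38, 35, 41, 49, 10]
  10 < parent 19 at index 4, swap → [-43, 1, -12, 23, 10, 38, 35, 41, 49, 19]
extract-min → returns -43:
  remove root -43; move last element 19 to root → [19, 1, -12, 23, 10, 38, 35, 41, 49]
  19 vs smaller child -12 at index 2, swap → [-12, 1, 19, 23, 10, 38, 35, 41, 49]
insert 24:
  append 24 at index 9 → [-12, 1, 19, 23, 10, 38, 35, 41, 49, 24] (no swap needed)
extract-min → returns -12:
  remove root -12; move last element 24 to root → [24, 1, 19, 23, 10, 38, 35, 41, 49]
  24 vs smaller child 1 at index 1, swap → [1, 24, 19, 23, 10, 38, 35, 41, 49]
  24 vs smaller child 10 at index 4, swap → [1, 10, 19, 23, 24, 38, 35, 41, 49]
extract-min → returns 1:
  remove root 1; move last element 49 to root → [49, 10, 19, 23, 24, 38, 35, 41]
  49 vs smaller child 10 at index 1, swap → [10, 49, 19, 23, 24, 38, 35, 41]
  49 vs smaller child 23 at index 3, swap → [10, 23, 19, 49, 24, 38, 35, 41]
  49 vs only child 41 at index 7, swap → [10, 23, 19, 41, 24, 38, 35, 49]
extract-min → returns 10:
  remove root 10; move last element 49 to root → [49, 23, 19, 41, 24, 38, 35]
  49 vs smaller child 19 at index 2, swap → [19, 23, 49, 41, 24, 38, 35]
  49 vs smaller child 35 at index 6, swap → [19, 23, 35, 41, 24, 38, 49]

[19, 23, 35, 41, 24, 38, 49]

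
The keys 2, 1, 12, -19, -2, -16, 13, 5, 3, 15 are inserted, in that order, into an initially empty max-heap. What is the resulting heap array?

[15, 13, 12, 3, 5, -16, 2, -19, 1, -2]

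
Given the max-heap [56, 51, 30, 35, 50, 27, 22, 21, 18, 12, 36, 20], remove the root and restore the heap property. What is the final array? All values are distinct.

[51, 50, 30, 35, 36, 27, 22, 21, 18, 12, 20]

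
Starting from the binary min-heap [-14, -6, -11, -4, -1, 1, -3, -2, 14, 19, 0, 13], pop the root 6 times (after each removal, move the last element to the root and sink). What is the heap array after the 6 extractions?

[-1, 0, 1, 13, 19, 14]

extract-min #1 returns -14:
  remove root -14; move last element 13 to root → [13, -6, -11, -4, -1, 1, -3, -2, 14, 19, 0]
  13 vs smaller child -11 at index 2, swap → [-11, -6, 13, -4, -1, 1, -3, -2, 14, 19, 0]
  13 vs smaller child -3 at index 6, swap → [-11, -6, -3, -4, -1, 1, 13, -2, 14, 19, 0]
extract-min #2 returns -11:
  remove root -11; move last element 0 to root → [0, -6, -3, -4, -1, 1, 13, -2, 14, 19]
  0 vs smaller child -6 at index 1, swap → [-6, 0, -3, -4, -1, 1, 13, -2, 14, 19]
  0 vs smaller child -4 at index 3, swap → [-6, -4, -3, 0, -1, 1, 13, -2, 14, 19]
  0 vs smaller child -2 at index 7, swap → [-6, -4, -3, -2, -1, 1, 13, 0, 14, 19]
extract-min #3 returns -6:
  remove root -6; move last element 19 to root → [19, -4, -3, -2, -1, 1, 13, 0, 14]
  19 vs smaller child -4 at index 1, swap → [-4, 19, -3, -2, -1, 1, 13, 0, 14]
  19 vs smaller child -2 at index 3, swap → [-4, -2, -3, 19, -1, 1, 13, 0, 14]
  19 vs smaller child 0 at index 7, swap → [-4, -2, -3, 0, -1, 1, 13, 19, 14]
extract-min #4 returns -4:
  remove root -4; move last element 14 to root → [14, -2, -3, 0, -1, 1, 13, 19]
  14 vs smaller child -3 at index 2, swap → [-3, -2, 14, 0, -1, 1, 13, 19]
  14 vs smaller child 1 at index 5, swap → [-3, -2, 1, 0, -1, 14, 13, 19]
extract-min #5 returns -3:
  remove root -3; move last element 19 to root → [19, -2, 1, 0, -1, 14, 13]
  19 vs smaller child -2 at index 1, swap → [-2, 19, 1, 0, -1, 14, 13]
  19 vs smaller child -1 at index 4, swap → [-2, -1, 1, 0, 19, 14, 13]
extract-min #6 returns -2:
  remove root -2; move last element 13 to root → [13, -1, 1, 0, 19, 14]
  13 vs smaller child -1 at index 1, swap → [-1, 13, 1, 0, 19, 14]
  13 vs smaller child 0 at index 3, swap → [-1, 0, 1, 13, 19, 14]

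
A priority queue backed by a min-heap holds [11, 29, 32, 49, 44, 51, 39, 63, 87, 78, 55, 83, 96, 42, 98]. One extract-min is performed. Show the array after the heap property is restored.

[29, 44, 32, 49, 55, 51, 39, 63, 87, 78, 98, 83, 96, 42]

remove root 11; move last element 98 to root → [98, 29, 32, 49, 44, 51, 39, 63, 87, 78, 55, 83, 96, 42]
98 vs smaller child 29 at index 1, swap → [29, 98, 32, 49, 44, 51, 39, 63, 87, 78, 55, 83, 96, 42]
98 vs smaller child 44 at index 4, swap → [29, 44, 32, 49, 98, 51, 39, 63, 87, 78, 55, 83, 96, 42]
98 vs smaller child 55 at index 10, swap → [29, 44, 32, 49, 55, 51, 39, 63, 87, 78, 98, 83, 96, 42]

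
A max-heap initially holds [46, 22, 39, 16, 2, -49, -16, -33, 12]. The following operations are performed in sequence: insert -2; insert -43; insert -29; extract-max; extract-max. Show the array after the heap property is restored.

insert -2:
  append -2 at index 9 → [46, 22, 39, 16, 2, -49, -16, -33, 12, -2] (no swap needed)
insert -43:
  append -43 at index 10 → [46, 22, 39, 16, 2, -49, -16, -33, 12, -2, -43] (no swap needed)
insert -29:
  append -29 at index 11 → [46, 22, 39, 16, 2, -49, -16, -33, 12, -2, -43, -29]
  -29 > parent -49 at index 5, swap → [46, 22, 39, 16, 2, -29, -16, -33, 12, -2, -43, -49]
extract-max → returns 46:
  remove root 46; move last element -49 to root → [-49, 22, 39, 16, 2, -29, -16, -33, 12, -2, -43]
  -49 vs larger child 39 at index 2, swap → [39, 22, -49, 16, 2, -29, -16, -33, 12, -2, -43]
  -49 vs larger child -16 at index 6, swap → [39, 22, -16, 16, 2, -29, -49, -33, 12, -2, -43]
extract-max → returns 39:
  remove root 39; move last element -43 to root → [-43, 22, -16, 16, 2, -29, -49, -33, 12, -2]
  -43 vs larger child 22 at index 1, swap → [22, -43, -16, 16, 2, -29, -49, -33, 12, -2]
  -43 vs larger child 16 at index 3, swap → [22, 16, -16, -43, 2, -29, -49, -33, 12, -2]
  -43 vs larger child 12 at index 8, swap → [22, 16, -16, 12, 2, -29, -49, -33, -43, -2]

[22, 16, -16, 12, 2, -29, -49, -33, -43, -2]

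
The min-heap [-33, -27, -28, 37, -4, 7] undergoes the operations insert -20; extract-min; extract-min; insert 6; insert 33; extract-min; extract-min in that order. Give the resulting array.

insert -20:
  append -20 at index 6 → [-33, -27, -28, 37, -4, 7, -20] (no swap needed)
extract-min → returns -33:
  remove root -33; move last element -20 to root → [-20, -27, -28, 37, -4, 7]
  -20 vs smaller child -28 at index 2, swap → [-28, -27, -20, 37, -4, 7]
extract-min → returns -28:
  remove root -28; move last element 7 to root → [7, -27, -20, 37, -4]
  7 vs smaller child -27 at index 1, swap → [-27, 7, -20, 37, -4]
  7 vs smaller child -4 at index 4, swap → [-27, -4, -20, 37, 7]
insert 6:
  append 6 at index 5 → [-27, -4, -20, 37, 7, 6] (no swap needed)
insert 33:
  append 33 at index 6 → [-27, -4, -20, 37, 7, 6, 33] (no swap needed)
extract-min → returns -27:
  remove root -27; move last element 33 to root → [33, -4, -20, 37, 7, 6]
  33 vs smaller child -20 at index 2, swap → [-20, -4, 33, 37, 7, 6]
  33 vs only child 6 at index 5, swap → [-20, -4, 6, 37, 7, 33]
extract-min → returns -20:
  remove root -20; move last element 33 to root → [33, -4, 6, 37, 7]
  33 vs smaller child -4 at index 1, swap → [-4, 33, 6, 37, 7]
  33 vs smaller child 7 at index 4, swap → [-4, 7, 6, 37, 33]

[-4, 7, 6, 37, 33]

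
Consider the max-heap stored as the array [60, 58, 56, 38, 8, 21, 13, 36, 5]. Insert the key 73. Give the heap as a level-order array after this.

[73, 60, 56, 38, 58, 21, 13, 36, 5, 8]

append 73 at index 9 → [60, 58, 56, 38, 8, 21, 13, 36, 5, 73]
73 > parent 8 at index 4, swap → [60, 58, 56, 38, 73, 21, 13, 36, 5, 8]
73 > parent 58 at index 1, swap → [60, 73, 56, 38, 58, 21, 13, 36, 5, 8]
73 > parent 60 at index 0, swap → [73, 60, 56, 38, 58, 21, 13, 36, 5, 8]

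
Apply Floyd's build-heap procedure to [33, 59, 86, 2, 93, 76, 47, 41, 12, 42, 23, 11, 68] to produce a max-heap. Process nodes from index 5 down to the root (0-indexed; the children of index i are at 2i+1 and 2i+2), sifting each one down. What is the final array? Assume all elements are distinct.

[93, 59, 86, 41, 42, 76, 47, 2, 12, 33, 23, 11, 68]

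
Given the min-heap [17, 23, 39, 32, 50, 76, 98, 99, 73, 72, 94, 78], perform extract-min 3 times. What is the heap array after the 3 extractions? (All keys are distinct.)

[39, 50, 76, 73, 72, 94, 98, 99, 78]

extract-min #1 returns 17:
  remove root 17; move last element 78 to root → [78, 23, 39, 32, 50, 76, 98, 99, 73, 72, 94]
  78 vs smaller child 23 at index 1, swap → [23, 78, 39, 32, 50, 76, 98, 99, 73, 72, 94]
  78 vs smaller child 32 at index 3, swap → [23, 32, 39, 78, 50, 76, 98, 99, 73, 72, 94]
  78 vs smaller child 73 at index 8, swap → [23, 32, 39, 73, 50, 76, 98, 99, 78, 72, 94]
extract-min #2 returns 23:
  remove root 23; move last element 94 to root → [94, 32, 39, 73, 50, 76, 98, 99, 78, 72]
  94 vs smaller child 32 at index 1, swap → [32, 94, 39, 73, 50, 76, 98, 99, 78, 72]
  94 vs smaller child 50 at index 4, swap → [32, 50, 39, 73, 94, 76, 98, 99, 78, 72]
  94 vs only child 72 at index 9, swap → [32, 50, 39, 73, 72, 76, 98, 99, 78, 94]
extract-min #3 returns 32:
  remove root 32; move last element 94 to root → [94, 50, 39, 73, 72, 76, 98, 99, 78]
  94 vs smaller child 39 at index 2, swap → [39, 50, 94, 73, 72, 76, 98, 99, 78]
  94 vs smaller child 76 at index 5, swap → [39, 50, 76, 73, 72, 94, 98, 99, 78]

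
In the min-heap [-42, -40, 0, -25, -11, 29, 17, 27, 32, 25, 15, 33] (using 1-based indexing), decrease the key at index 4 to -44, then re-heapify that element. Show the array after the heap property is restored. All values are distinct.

[-44, -42, 0, -40, -11, 29, 17, 27, 32, 25, 15, 33]

set index 4 from -25 to -44 → [-42, -40, 0, -44, -11, 29, 17, 27, 32, 25, 15, 33]
-44 < parent -40 at index 2, swap → [-42, -44, 0, -40, -11, 29, 17, 27, 32, 25, 15, 33]
-44 < parent -42 at index 1, swap → [-44, -42, 0, -40, -11, 29, 17, 27, 32, 25, 15, 33]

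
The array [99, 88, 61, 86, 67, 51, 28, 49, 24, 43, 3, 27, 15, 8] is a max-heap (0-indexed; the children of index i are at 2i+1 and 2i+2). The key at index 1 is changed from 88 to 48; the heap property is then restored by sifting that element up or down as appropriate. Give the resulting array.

set index 1 from 88 to 48 → [99, 48, 61, 86, 67, 51, 28, 49, 24, 43, 3, 27, 15, 8]
48 vs larger child 86 at index 3, swap → [99, 86, 61, 48, 67, 51, 28, 49, 24, 43, 3, 27, 15, 8]
48 vs larger child 49 at index 7, swap → [99, 86, 61, 49, 67, 51, 28, 48, 24, 43, 3, 27, 15, 8]

[99, 86, 61, 49, 67, 51, 28, 48, 24, 43, 3, 27, 15, 8]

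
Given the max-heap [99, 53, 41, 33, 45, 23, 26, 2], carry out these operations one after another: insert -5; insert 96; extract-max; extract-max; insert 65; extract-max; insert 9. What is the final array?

[53, 45, 41, 33, -5, 23, 26, 2, 9]

insert -5:
  append -5 at index 8 → [99, 53, 41, 33, 45, 23, 26, 2, -5] (no swap needed)
insert 96:
  append 96 at index 9 → [99, 53, 41, 33, 45, 23, 26, 2, -5, 96]
  96 > parent 45 at index 4, swap → [99, 53, 41, 33, 96, 23, 26, 2, -5, 45]
  96 > parent 53 at index 1, swap → [99, 96, 41, 33, 53, 23, 26, 2, -5, 45]
extract-max → returns 99:
  remove root 99; move last element 45 to root → [45, 96, 41, 33, 53, 23, 26, 2, -5]
  45 vs larger child 96 at index 1, swap → [96, 45, 41, 33, 53, 23, 26, 2, -5]
  45 vs larger child 53 at index 4, swap → [96, 53, 41, 33, 45, 23, 26, 2, -5]
extract-max → returns 96:
  remove root 96; move last element -5 to root → [-5, 53, 41, 33, 45, 23, 26, 2]
  -5 vs larger child 53 at index 1, swap → [53, -5, 41, 33, 45, 23, 26, 2]
  -5 vs larger child 45 at index 4, swap → [53, 45, 41, 33, -5, 23, 26, 2]
insert 65:
  append 65 at index 8 → [53, 45, 41, 33, -5, 23, 26, 2, 65]
  65 > parent 33 at index 3, swap → [53, 45, 41, 65, -5, 23, 26, 2, 33]
  65 > parent 45 at index 1, swap → [53, 65, 41, 45, -5, 23, 26, 2, 33]
  65 > parent 53 at index 0, swap → [65, 53, 41, 45, -5, 23, 26, 2, 33]
extract-max → returns 65:
  remove root 65; move last element 33 to root → [33, 53, 41, 45, -5, 23, 26, 2]
  33 vs larger child 53 at index 1, swap → [53, 33, 41, 45, -5, 23, 26, 2]
  33 vs larger child 45 at index 3, swap → [53, 45, 41, 33, -5, 23, 26, 2]
insert 9:
  append 9 at index 8 → [53, 45, 41, 33, -5, 23, 26, 2, 9] (no swap needed)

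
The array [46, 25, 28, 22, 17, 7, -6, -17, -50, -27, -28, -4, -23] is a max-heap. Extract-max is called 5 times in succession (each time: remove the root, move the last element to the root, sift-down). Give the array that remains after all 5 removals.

extract-max #1 returns 46:
  remove root 46; move last element -23 to root → [-23, 25, 28, 22, 17, 7, -6, -17, -50, -27, -28, -4]
  -23 vs larger child 28 at index 2, swap → [28, 25, -23, 22, 17, 7, -6, -17, -50, -27, -28, -4]
  -23 vs larger child 7 at index 5, swap → [28, 25, 7, 22, 17, -23, -6, -17, -50, -27, -28, -4]
  -23 vs only child -4 at index 11, swap → [28, 25, 7, 22, 17, -4, -6, -17, -50, -27, -28, -23]
extract-max #2 returns 28:
  remove root 28; move last element -23 to root → [-23, 25, 7, 22, 17, -4, -6, -17, -50, -27, -28]
  -23 vs larger child 25 at index 1, swap → [25, -23, 7, 22, 17, -4, -6, -17, -50, -27, -28]
  -23 vs larger child 22 at index 3, swap → [25, 22, 7, -23, 17, -4, -6, -17, -50, -27, -28]
  -23 vs larger child -17 at index 7, swap → [25, 22, 7, -17, 17, -4, -6, -23, -50, -27, -28]
extract-max #3 returns 25:
  remove root 25; move last element -28 to root → [-28, 22, 7, -17, 17, -4, -6, -23, -50, -27]
  -28 vs larger child 22 at index 1, swap → [22, -28, 7, -17, 17, -4, -6, -23, -50, -27]
  -28 vs larger child 17 at index 4, swap → [22, 17, 7, -17, -28, -4, -6, -23, -50, -27]
  -28 vs only child -27 at index 9, swap → [22, 17, 7, -17, -27, -4, -6, -23, -50, -28]
extract-max #4 returns 22:
  remove root 22; move last element -28 to root → [-28, 17, 7, -17, -27, -4, -6, -23, -50]
  -28 vs larger child 17 at index 1, swap → [17, -28, 7, -17, -27, -4, -6, -23, -50]
  -28 vs larger child -17 at index 3, swap → [17, -17, 7, -28, -27, -4, -6, -23, -50]
  -28 vs larger child -23 at index 7, swap → [17, -17, 7, -23, -27, -4, -6, -28, -50]
extract-max #5 returns 17:
  remove root 17; move last element -50 to root → [-50, -17, 7, -23, -27, -4, -6, -28]
  -50 vs larger child 7 at index 2, swap → [7, -17, -50, -23, -27, -4, -6, -28]
  -50 vs larger child -4 at index 5, swap → [7, -17, -4, -23, -27, -50, -6, -28]

[7, -17, -4, -23, -27, -50, -6, -28]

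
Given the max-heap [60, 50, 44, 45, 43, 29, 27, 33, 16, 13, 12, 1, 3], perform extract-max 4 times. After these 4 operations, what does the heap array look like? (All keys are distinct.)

[43, 33, 29, 16, 13, 12, 27, 3, 1]

extract-max #1 returns 60:
  remove root 60; move last element 3 to root → [3, 50, 44, 45, 43, 29, 27, 33, 16, 13, 12, 1]
  3 vs larger child 50 at index 1, swap → [50, 3, 44, 45, 43, 29, 27, 33, 16, 13, 12, 1]
  3 vs larger child 45 at index 3, swap → [50, 45, 44, 3, 43, 29, 27, 33, 16, 13, 12, 1]
  3 vs larger child 33 at index 7, swap → [50, 45, 44, 33, 43, 29, 27, 3, 16, 13, 12, 1]
extract-max #2 returns 50:
  remove root 50; move last element 1 to root → [1, 45, 44, 33, 43, 29, 27, 3, 16, 13, 12]
  1 vs larger child 45 at index 1, swap → [45, 1, 44, 33, 43, 29, 27, 3, 16, 13, 12]
  1 vs larger child 43 at index 4, swap → [45, 43, 44, 33, 1, 29, 27, 3, 16, 13, 12]
  1 vs larger child 13 at index 9, swap → [45, 43, 44, 33, 13, 29, 27, 3, 16, 1, 12]
extract-max #3 returns 45:
  remove root 45; move last element 12 to root → [12, 43, 44, 33, 13, 29, 27, 3, 16, 1]
  12 vs larger child 44 at index 2, swap → [44, 43, 12, 33, 13, 29, 27, 3, 16, 1]
  12 vs larger child 29 at index 5, swap → [44, 43, 29, 33, 13, 12, 27, 3, 16, 1]
extract-max #4 returns 44:
  remove root 44; move last element 1 to root → [1, 43, 29, 33, 13, 12, 27, 3, 16]
  1 vs larger child 43 at index 1, swap → [43, 1, 29, 33, 13, 12, 27, 3, 16]
  1 vs larger child 33 at index 3, swap → [43, 33, 29, 1, 13, 12, 27, 3, 16]
  1 vs larger child 16 at index 8, swap → [43, 33, 29, 16, 13, 12, 27, 3, 1]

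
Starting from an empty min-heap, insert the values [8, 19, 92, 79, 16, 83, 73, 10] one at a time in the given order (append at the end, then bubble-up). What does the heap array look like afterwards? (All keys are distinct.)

Insert 8:
  append 8 at index 0 → [8] (no swap needed)
Insert 19:
  append 19 at index 1 → [8, 19] (no swap needed)
Insert 92:
  append 92 at index 2 → [8, 19, 92] (no swap needed)
Insert 79:
  append 79 at index 3 → [8, 19, 92, 79] (no swap needed)
Insert 16:
  append 16 at index 4 → [8, 19, 92, 79, 16]
  16 < parent 19 at index 1, swap → [8, 16, 92, 79, 19]
Insert 83:
  append 83 at index 5 → [8, 16, 92, 79, 19, 83]
  83 < parent 92 at index 2, swap → [8, 16, 83, 79, 19, 92]
Insert 73:
  append 73 at index 6 → [8, 16, 83, 79, 19, 92, 73]
  73 < parent 83 at index 2, swap → [8, 16, 73, 79, 19, 92, 83]
Insert 10:
  append 10 at index 7 → [8, 16, 73, 79, 19, 92, 83, 10]
  10 < parent 79 at index 3, swap → [8, 16, 73, 10, 19, 92, 83, 79]
  10 < parent 16 at index 1, swap → [8, 10, 73, 16, 19, 92, 83, 79]

[8, 10, 73, 16, 19, 92, 83, 79]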